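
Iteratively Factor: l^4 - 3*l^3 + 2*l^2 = (l)*(l^3 - 3*l^2 + 2*l) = l*(l - 1)*(l^2 - 2*l) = l*(l - 2)*(l - 1)*(l)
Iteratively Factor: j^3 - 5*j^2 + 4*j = (j)*(j^2 - 5*j + 4) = j*(j - 4)*(j - 1)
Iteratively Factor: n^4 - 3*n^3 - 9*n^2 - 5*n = (n - 5)*(n^3 + 2*n^2 + n) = (n - 5)*(n + 1)*(n^2 + n) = (n - 5)*(n + 1)^2*(n)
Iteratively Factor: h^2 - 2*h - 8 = (h + 2)*(h - 4)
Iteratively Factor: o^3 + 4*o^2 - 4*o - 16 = (o + 2)*(o^2 + 2*o - 8) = (o - 2)*(o + 2)*(o + 4)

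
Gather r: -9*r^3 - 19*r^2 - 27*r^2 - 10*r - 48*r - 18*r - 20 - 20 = -9*r^3 - 46*r^2 - 76*r - 40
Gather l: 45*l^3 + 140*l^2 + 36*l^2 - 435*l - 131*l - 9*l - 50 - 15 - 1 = 45*l^3 + 176*l^2 - 575*l - 66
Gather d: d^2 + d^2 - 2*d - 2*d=2*d^2 - 4*d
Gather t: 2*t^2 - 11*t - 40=2*t^2 - 11*t - 40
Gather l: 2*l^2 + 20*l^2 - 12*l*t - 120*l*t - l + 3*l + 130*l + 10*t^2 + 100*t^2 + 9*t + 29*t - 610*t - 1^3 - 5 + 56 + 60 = 22*l^2 + l*(132 - 132*t) + 110*t^2 - 572*t + 110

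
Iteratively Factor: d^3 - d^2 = (d)*(d^2 - d) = d*(d - 1)*(d)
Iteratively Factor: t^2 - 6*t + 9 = (t - 3)*(t - 3)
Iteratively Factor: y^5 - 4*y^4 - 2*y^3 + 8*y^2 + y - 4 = (y - 1)*(y^4 - 3*y^3 - 5*y^2 + 3*y + 4) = (y - 4)*(y - 1)*(y^3 + y^2 - y - 1) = (y - 4)*(y - 1)*(y + 1)*(y^2 - 1) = (y - 4)*(y - 1)*(y + 1)^2*(y - 1)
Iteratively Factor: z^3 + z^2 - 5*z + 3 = (z + 3)*(z^2 - 2*z + 1) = (z - 1)*(z + 3)*(z - 1)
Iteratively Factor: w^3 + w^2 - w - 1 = (w + 1)*(w^2 - 1) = (w + 1)^2*(w - 1)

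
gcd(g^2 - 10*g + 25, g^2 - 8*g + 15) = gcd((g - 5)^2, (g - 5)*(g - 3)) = g - 5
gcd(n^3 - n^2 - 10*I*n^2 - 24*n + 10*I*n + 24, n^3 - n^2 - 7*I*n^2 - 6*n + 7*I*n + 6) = n^2 + n*(-1 - 6*I) + 6*I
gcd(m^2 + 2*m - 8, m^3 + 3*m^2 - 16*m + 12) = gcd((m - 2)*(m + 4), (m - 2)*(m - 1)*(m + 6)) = m - 2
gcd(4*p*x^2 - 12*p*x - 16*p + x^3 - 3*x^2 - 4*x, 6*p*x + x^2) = 1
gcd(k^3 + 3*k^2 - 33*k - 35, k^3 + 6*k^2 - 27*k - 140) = k^2 + 2*k - 35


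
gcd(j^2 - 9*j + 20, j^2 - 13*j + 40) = j - 5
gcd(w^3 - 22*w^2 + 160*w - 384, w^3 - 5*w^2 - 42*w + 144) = w - 8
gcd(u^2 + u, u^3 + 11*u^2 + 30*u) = u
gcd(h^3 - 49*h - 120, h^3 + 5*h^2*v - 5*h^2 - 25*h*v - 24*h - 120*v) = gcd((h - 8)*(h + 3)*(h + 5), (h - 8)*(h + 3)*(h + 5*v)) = h^2 - 5*h - 24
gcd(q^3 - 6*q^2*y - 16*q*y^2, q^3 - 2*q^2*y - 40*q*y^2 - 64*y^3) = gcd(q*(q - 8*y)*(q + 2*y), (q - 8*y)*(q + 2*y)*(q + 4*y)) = -q^2 + 6*q*y + 16*y^2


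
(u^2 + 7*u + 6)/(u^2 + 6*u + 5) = (u + 6)/(u + 5)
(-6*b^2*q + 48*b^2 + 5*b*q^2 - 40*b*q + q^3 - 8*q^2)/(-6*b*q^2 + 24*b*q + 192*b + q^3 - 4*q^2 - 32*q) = (-6*b^2 + 5*b*q + q^2)/(-6*b*q - 24*b + q^2 + 4*q)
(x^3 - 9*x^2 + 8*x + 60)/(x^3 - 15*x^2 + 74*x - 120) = (x + 2)/(x - 4)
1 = 1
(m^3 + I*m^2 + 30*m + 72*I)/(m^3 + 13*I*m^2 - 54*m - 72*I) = (m - 6*I)/(m + 6*I)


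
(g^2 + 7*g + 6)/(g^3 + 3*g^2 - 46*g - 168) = (g + 1)/(g^2 - 3*g - 28)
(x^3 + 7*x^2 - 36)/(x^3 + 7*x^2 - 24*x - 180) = (x^2 + x - 6)/(x^2 + x - 30)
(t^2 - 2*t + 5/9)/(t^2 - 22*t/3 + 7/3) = (t - 5/3)/(t - 7)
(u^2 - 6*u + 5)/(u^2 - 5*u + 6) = (u^2 - 6*u + 5)/(u^2 - 5*u + 6)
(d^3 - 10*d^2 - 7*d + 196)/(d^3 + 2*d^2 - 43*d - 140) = (d - 7)/(d + 5)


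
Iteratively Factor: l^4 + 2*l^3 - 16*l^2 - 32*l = (l - 4)*(l^3 + 6*l^2 + 8*l) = l*(l - 4)*(l^2 + 6*l + 8) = l*(l - 4)*(l + 4)*(l + 2)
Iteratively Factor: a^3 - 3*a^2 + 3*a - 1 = (a - 1)*(a^2 - 2*a + 1) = (a - 1)^2*(a - 1)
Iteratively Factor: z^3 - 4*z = (z + 2)*(z^2 - 2*z) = (z - 2)*(z + 2)*(z)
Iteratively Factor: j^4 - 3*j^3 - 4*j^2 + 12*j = (j)*(j^3 - 3*j^2 - 4*j + 12) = j*(j - 2)*(j^2 - j - 6) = j*(j - 2)*(j + 2)*(j - 3)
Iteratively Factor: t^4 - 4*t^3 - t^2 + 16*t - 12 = (t - 2)*(t^3 - 2*t^2 - 5*t + 6) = (t - 2)*(t + 2)*(t^2 - 4*t + 3) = (t - 2)*(t - 1)*(t + 2)*(t - 3)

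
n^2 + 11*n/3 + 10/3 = (n + 5/3)*(n + 2)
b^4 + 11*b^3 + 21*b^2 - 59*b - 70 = (b - 2)*(b + 1)*(b + 5)*(b + 7)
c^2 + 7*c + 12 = (c + 3)*(c + 4)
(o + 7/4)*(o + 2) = o^2 + 15*o/4 + 7/2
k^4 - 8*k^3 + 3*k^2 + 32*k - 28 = (k - 7)*(k - 2)*(k - 1)*(k + 2)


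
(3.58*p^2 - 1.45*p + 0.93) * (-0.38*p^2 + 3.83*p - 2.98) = -1.3604*p^4 + 14.2624*p^3 - 16.5753*p^2 + 7.8829*p - 2.7714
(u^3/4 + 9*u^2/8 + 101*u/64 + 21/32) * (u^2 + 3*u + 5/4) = u^5/4 + 15*u^4/8 + 337*u^3/64 + 435*u^2/64 + 1009*u/256 + 105/128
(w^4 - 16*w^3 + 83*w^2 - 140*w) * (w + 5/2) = w^5 - 27*w^4/2 + 43*w^3 + 135*w^2/2 - 350*w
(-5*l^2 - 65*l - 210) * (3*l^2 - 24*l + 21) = -15*l^4 - 75*l^3 + 825*l^2 + 3675*l - 4410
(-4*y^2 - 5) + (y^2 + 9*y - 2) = -3*y^2 + 9*y - 7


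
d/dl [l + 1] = 1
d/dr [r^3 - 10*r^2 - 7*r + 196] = 3*r^2 - 20*r - 7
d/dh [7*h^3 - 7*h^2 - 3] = 7*h*(3*h - 2)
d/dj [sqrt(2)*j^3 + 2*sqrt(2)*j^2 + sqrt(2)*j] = sqrt(2)*(3*j^2 + 4*j + 1)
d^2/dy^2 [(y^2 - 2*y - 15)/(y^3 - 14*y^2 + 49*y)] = 2*(y^4 + 8*y^3 - 90*y^2 + 420*y - 735)/(y^3*(y^4 - 28*y^3 + 294*y^2 - 1372*y + 2401))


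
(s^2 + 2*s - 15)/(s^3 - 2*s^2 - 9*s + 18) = (s + 5)/(s^2 + s - 6)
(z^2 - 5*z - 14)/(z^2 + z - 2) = (z - 7)/(z - 1)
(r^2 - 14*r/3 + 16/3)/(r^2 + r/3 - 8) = (r - 2)/(r + 3)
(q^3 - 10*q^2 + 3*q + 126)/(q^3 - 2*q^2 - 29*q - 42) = (q - 6)/(q + 2)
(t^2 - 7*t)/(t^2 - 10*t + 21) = t/(t - 3)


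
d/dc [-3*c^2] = -6*c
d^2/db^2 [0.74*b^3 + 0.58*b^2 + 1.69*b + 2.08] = 4.44*b + 1.16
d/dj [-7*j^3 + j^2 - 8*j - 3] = -21*j^2 + 2*j - 8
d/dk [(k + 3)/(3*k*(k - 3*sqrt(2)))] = (-k^2 - 6*k + 9*sqrt(2))/(3*k^2*(k^2 - 6*sqrt(2)*k + 18))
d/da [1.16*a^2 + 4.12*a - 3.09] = 2.32*a + 4.12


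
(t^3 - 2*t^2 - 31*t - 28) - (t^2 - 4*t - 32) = t^3 - 3*t^2 - 27*t + 4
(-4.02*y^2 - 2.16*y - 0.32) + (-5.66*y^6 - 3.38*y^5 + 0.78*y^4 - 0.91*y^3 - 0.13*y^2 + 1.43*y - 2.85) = -5.66*y^6 - 3.38*y^5 + 0.78*y^4 - 0.91*y^3 - 4.15*y^2 - 0.73*y - 3.17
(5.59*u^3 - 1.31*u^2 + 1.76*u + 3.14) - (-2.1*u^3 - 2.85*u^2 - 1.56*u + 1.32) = 7.69*u^3 + 1.54*u^2 + 3.32*u + 1.82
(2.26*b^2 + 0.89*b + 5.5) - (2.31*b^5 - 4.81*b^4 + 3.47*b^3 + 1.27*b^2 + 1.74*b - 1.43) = -2.31*b^5 + 4.81*b^4 - 3.47*b^3 + 0.99*b^2 - 0.85*b + 6.93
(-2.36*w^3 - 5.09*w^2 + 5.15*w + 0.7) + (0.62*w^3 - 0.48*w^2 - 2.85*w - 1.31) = -1.74*w^3 - 5.57*w^2 + 2.3*w - 0.61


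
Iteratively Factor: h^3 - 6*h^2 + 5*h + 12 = (h - 4)*(h^2 - 2*h - 3) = (h - 4)*(h + 1)*(h - 3)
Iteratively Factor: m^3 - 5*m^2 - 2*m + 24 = (m - 3)*(m^2 - 2*m - 8) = (m - 3)*(m + 2)*(m - 4)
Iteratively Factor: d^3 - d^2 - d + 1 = (d - 1)*(d^2 - 1) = (d - 1)^2*(d + 1)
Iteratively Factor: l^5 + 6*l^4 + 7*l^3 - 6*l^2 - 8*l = (l + 2)*(l^4 + 4*l^3 - l^2 - 4*l) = (l + 2)*(l + 4)*(l^3 - l) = l*(l + 2)*(l + 4)*(l^2 - 1) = l*(l + 1)*(l + 2)*(l + 4)*(l - 1)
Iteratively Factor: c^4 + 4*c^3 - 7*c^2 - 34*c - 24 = (c - 3)*(c^3 + 7*c^2 + 14*c + 8) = (c - 3)*(c + 2)*(c^2 + 5*c + 4) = (c - 3)*(c + 1)*(c + 2)*(c + 4)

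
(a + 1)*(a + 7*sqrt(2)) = a^2 + a + 7*sqrt(2)*a + 7*sqrt(2)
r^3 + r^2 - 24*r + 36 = (r - 3)*(r - 2)*(r + 6)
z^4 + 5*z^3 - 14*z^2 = z^2*(z - 2)*(z + 7)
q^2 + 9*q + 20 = (q + 4)*(q + 5)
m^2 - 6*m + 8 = (m - 4)*(m - 2)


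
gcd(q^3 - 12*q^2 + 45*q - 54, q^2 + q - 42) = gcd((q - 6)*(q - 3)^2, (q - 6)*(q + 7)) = q - 6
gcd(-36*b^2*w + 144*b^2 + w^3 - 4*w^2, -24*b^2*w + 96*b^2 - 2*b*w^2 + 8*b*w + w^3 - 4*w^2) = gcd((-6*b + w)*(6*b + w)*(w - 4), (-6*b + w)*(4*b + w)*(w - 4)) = -6*b*w + 24*b + w^2 - 4*w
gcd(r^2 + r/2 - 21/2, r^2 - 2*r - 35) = 1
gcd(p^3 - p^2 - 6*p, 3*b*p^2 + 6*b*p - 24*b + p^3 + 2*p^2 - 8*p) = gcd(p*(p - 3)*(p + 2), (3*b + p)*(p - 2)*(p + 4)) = 1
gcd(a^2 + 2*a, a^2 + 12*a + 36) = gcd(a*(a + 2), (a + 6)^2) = 1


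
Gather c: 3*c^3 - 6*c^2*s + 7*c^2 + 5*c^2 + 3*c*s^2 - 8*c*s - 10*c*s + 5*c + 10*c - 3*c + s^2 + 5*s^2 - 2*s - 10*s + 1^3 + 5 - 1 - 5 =3*c^3 + c^2*(12 - 6*s) + c*(3*s^2 - 18*s + 12) + 6*s^2 - 12*s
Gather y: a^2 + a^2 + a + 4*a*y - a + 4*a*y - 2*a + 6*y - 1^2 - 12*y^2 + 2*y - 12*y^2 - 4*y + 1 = 2*a^2 - 2*a - 24*y^2 + y*(8*a + 4)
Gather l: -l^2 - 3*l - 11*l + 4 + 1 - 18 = -l^2 - 14*l - 13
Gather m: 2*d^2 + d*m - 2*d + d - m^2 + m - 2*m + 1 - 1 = 2*d^2 - d - m^2 + m*(d - 1)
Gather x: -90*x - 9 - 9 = -90*x - 18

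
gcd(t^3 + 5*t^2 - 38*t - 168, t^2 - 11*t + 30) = t - 6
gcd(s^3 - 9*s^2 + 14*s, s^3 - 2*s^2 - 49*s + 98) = s^2 - 9*s + 14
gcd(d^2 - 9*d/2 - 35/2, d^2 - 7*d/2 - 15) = d + 5/2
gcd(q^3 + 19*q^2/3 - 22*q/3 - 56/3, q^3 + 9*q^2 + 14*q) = q + 7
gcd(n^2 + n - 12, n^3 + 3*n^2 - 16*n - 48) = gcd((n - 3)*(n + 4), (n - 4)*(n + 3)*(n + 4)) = n + 4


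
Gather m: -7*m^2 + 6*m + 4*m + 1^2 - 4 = -7*m^2 + 10*m - 3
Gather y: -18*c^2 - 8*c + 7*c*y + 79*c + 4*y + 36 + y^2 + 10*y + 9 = -18*c^2 + 71*c + y^2 + y*(7*c + 14) + 45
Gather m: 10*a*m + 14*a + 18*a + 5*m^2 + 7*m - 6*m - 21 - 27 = 32*a + 5*m^2 + m*(10*a + 1) - 48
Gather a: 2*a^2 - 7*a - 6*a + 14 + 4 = 2*a^2 - 13*a + 18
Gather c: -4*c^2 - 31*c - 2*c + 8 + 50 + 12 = -4*c^2 - 33*c + 70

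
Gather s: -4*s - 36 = -4*s - 36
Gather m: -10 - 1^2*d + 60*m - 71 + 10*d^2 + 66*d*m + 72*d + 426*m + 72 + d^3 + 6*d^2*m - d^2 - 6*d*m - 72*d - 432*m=d^3 + 9*d^2 - d + m*(6*d^2 + 60*d + 54) - 9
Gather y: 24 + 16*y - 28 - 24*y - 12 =-8*y - 16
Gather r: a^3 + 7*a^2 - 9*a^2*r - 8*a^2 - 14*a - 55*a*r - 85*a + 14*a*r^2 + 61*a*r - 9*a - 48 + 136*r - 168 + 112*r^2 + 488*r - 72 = a^3 - a^2 - 108*a + r^2*(14*a + 112) + r*(-9*a^2 + 6*a + 624) - 288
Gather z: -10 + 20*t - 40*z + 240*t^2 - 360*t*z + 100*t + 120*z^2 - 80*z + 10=240*t^2 + 120*t + 120*z^2 + z*(-360*t - 120)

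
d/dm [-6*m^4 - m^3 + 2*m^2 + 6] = m*(-24*m^2 - 3*m + 4)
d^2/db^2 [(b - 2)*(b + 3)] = 2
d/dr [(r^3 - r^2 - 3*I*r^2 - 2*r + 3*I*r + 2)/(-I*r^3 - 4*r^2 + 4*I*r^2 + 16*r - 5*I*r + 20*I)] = (r^4*(1 - 3*I) + r^3*(-26 + 14*I) + r^2*(27 - 43*I) + r*(-136 + 56*I) + 92 + 30*I)/(r^6 + r^5*(-8 - 8*I) + r^4*(10 + 64*I) + r^3*(48 - 168*I) + r^2*(-71 + 320*I) + r*(-200 - 640*I) + 400)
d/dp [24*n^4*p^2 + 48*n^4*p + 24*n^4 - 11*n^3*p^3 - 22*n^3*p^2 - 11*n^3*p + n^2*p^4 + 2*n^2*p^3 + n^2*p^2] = n^2*(48*n^2*p + 48*n^2 - 33*n*p^2 - 44*n*p - 11*n + 4*p^3 + 6*p^2 + 2*p)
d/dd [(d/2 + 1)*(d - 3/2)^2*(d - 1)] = 2*d^3 - 3*d^2 - 11*d/4 + 33/8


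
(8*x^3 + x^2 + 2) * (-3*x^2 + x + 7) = -24*x^5 + 5*x^4 + 57*x^3 + x^2 + 2*x + 14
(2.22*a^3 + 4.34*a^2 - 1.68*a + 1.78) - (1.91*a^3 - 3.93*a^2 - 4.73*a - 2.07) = 0.31*a^3 + 8.27*a^2 + 3.05*a + 3.85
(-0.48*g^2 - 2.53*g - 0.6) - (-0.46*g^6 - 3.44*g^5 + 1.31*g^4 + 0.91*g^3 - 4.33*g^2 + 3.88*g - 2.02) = 0.46*g^6 + 3.44*g^5 - 1.31*g^4 - 0.91*g^3 + 3.85*g^2 - 6.41*g + 1.42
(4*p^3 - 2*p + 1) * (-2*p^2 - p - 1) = -8*p^5 - 4*p^4 + p - 1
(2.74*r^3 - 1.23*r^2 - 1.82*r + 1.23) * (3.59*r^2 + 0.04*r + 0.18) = 9.8366*r^5 - 4.3061*r^4 - 6.0898*r^3 + 4.1215*r^2 - 0.2784*r + 0.2214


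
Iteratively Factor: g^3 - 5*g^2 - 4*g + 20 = (g - 5)*(g^2 - 4) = (g - 5)*(g - 2)*(g + 2)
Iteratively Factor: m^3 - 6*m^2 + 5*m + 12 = (m + 1)*(m^2 - 7*m + 12) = (m - 4)*(m + 1)*(m - 3)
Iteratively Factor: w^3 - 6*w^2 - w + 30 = (w - 5)*(w^2 - w - 6) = (w - 5)*(w + 2)*(w - 3)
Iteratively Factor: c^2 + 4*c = (c)*(c + 4)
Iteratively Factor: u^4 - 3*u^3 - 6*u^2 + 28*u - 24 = (u - 2)*(u^3 - u^2 - 8*u + 12) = (u - 2)^2*(u^2 + u - 6) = (u - 2)^2*(u + 3)*(u - 2)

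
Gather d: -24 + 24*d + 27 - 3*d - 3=21*d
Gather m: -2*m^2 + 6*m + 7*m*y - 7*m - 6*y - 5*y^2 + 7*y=-2*m^2 + m*(7*y - 1) - 5*y^2 + y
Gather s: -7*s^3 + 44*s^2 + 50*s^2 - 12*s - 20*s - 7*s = -7*s^3 + 94*s^2 - 39*s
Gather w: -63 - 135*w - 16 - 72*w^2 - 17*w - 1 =-72*w^2 - 152*w - 80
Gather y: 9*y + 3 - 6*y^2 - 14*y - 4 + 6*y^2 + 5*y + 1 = 0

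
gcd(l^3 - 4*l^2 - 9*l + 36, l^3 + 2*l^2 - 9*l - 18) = l^2 - 9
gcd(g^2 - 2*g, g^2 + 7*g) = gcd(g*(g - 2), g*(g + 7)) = g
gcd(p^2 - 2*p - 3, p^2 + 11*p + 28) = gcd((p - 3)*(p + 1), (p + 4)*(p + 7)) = 1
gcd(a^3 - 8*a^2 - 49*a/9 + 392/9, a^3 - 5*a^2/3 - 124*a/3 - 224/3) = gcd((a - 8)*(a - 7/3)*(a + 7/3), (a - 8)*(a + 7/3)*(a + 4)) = a^2 - 17*a/3 - 56/3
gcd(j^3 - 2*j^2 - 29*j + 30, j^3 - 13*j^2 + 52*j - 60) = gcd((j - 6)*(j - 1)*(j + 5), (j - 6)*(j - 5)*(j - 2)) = j - 6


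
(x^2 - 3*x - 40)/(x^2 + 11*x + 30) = (x - 8)/(x + 6)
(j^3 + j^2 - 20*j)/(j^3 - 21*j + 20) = j/(j - 1)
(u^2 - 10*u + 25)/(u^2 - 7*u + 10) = (u - 5)/(u - 2)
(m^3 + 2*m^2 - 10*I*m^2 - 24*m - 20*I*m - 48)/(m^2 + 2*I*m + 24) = (m^2 + m*(2 - 6*I) - 12*I)/(m + 6*I)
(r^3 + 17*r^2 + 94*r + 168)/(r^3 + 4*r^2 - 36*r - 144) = (r + 7)/(r - 6)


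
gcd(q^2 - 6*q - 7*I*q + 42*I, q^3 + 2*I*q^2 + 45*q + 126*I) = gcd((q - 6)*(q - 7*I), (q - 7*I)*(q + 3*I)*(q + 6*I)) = q - 7*I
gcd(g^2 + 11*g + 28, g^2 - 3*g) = 1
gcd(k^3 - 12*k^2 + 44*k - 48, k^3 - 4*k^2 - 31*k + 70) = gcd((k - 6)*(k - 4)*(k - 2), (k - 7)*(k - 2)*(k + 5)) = k - 2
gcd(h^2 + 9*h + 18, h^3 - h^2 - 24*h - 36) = h + 3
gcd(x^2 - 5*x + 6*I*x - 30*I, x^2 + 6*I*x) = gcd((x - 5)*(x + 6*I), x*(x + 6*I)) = x + 6*I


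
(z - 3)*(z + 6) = z^2 + 3*z - 18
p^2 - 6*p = p*(p - 6)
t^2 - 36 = (t - 6)*(t + 6)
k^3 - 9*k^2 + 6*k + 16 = (k - 8)*(k - 2)*(k + 1)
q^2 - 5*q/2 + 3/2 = (q - 3/2)*(q - 1)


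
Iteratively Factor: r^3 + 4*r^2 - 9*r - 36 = (r + 3)*(r^2 + r - 12) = (r - 3)*(r + 3)*(r + 4)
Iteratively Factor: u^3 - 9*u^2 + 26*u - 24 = (u - 4)*(u^2 - 5*u + 6) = (u - 4)*(u - 3)*(u - 2)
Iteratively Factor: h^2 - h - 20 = (h - 5)*(h + 4)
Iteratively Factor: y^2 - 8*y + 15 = (y - 3)*(y - 5)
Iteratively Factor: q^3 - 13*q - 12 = (q - 4)*(q^2 + 4*q + 3) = (q - 4)*(q + 3)*(q + 1)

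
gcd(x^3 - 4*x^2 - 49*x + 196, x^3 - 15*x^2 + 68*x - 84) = x - 7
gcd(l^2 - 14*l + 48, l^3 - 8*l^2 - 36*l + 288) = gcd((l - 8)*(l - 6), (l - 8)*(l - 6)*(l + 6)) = l^2 - 14*l + 48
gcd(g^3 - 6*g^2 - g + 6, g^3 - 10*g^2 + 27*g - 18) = g^2 - 7*g + 6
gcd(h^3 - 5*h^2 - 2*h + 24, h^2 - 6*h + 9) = h - 3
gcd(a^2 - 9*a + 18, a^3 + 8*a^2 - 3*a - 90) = a - 3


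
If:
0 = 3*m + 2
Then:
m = -2/3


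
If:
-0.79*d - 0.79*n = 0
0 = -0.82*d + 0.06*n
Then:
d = 0.00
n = 0.00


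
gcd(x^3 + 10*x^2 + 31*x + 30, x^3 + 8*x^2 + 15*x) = x^2 + 8*x + 15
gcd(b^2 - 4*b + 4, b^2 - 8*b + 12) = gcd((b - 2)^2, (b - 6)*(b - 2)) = b - 2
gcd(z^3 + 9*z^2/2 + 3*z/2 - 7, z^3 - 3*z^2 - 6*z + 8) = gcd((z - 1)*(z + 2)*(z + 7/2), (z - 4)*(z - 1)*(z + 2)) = z^2 + z - 2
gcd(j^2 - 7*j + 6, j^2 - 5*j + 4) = j - 1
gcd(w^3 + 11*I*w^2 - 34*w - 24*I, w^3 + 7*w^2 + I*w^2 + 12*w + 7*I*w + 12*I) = w + I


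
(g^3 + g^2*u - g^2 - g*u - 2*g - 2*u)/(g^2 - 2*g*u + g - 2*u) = (-g^2 - g*u + 2*g + 2*u)/(-g + 2*u)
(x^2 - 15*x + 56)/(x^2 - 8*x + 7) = (x - 8)/(x - 1)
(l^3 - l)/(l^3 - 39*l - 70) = (l^3 - l)/(l^3 - 39*l - 70)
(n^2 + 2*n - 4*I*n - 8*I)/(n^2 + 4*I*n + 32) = (n + 2)/(n + 8*I)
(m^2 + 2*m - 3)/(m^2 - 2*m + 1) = (m + 3)/(m - 1)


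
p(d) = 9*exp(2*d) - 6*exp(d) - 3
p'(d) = 18*exp(2*d) - 6*exp(d)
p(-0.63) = -3.64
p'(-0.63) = 1.91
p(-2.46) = -3.45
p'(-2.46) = -0.38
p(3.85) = 19590.17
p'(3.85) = 39468.31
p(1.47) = 141.15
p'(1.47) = 314.39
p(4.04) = 28719.14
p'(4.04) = 57785.24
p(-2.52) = -3.42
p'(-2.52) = -0.37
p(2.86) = 2636.38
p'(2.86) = 5383.52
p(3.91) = 22106.75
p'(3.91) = 44518.90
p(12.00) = 238401122636.84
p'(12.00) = 476803221808.43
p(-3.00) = -3.28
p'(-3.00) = -0.25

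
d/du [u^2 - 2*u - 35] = 2*u - 2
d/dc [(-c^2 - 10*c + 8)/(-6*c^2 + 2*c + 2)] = (-31*c^2 + 46*c - 18)/(2*(9*c^4 - 6*c^3 - 5*c^2 + 2*c + 1))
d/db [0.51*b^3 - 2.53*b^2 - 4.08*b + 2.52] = 1.53*b^2 - 5.06*b - 4.08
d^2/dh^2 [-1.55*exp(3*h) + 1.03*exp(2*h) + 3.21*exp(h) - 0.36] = (-13.95*exp(2*h) + 4.12*exp(h) + 3.21)*exp(h)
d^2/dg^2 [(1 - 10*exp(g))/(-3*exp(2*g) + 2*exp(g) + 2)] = (90*exp(4*g) + 24*exp(3*g) + 378*exp(2*g) - 68*exp(g) + 44)*exp(g)/(27*exp(6*g) - 54*exp(5*g) - 18*exp(4*g) + 64*exp(3*g) + 12*exp(2*g) - 24*exp(g) - 8)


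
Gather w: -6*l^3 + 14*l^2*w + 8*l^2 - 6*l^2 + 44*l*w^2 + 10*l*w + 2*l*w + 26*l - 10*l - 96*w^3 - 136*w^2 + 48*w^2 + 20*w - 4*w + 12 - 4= -6*l^3 + 2*l^2 + 16*l - 96*w^3 + w^2*(44*l - 88) + w*(14*l^2 + 12*l + 16) + 8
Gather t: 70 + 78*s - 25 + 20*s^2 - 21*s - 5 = 20*s^2 + 57*s + 40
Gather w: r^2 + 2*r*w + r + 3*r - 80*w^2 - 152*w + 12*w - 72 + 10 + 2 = r^2 + 4*r - 80*w^2 + w*(2*r - 140) - 60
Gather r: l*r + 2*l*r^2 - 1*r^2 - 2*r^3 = l*r - 2*r^3 + r^2*(2*l - 1)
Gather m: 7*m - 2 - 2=7*m - 4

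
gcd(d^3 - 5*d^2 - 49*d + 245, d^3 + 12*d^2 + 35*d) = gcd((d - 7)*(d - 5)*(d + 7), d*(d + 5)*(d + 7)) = d + 7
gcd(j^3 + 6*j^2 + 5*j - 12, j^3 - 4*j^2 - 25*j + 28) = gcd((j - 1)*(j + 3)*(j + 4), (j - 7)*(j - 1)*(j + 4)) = j^2 + 3*j - 4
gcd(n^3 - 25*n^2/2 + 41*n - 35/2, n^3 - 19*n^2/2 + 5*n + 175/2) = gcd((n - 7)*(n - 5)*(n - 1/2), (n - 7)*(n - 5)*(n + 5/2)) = n^2 - 12*n + 35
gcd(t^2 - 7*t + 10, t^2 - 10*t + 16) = t - 2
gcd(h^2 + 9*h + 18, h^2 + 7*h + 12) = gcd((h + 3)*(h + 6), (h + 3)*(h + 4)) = h + 3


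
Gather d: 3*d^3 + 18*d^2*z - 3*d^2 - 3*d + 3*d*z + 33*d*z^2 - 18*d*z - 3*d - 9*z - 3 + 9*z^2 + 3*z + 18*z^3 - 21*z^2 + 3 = 3*d^3 + d^2*(18*z - 3) + d*(33*z^2 - 15*z - 6) + 18*z^3 - 12*z^2 - 6*z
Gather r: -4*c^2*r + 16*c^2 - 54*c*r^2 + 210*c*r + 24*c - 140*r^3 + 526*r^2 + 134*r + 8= 16*c^2 + 24*c - 140*r^3 + r^2*(526 - 54*c) + r*(-4*c^2 + 210*c + 134) + 8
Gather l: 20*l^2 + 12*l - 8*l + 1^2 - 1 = 20*l^2 + 4*l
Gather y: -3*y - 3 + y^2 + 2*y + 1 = y^2 - y - 2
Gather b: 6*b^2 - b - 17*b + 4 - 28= 6*b^2 - 18*b - 24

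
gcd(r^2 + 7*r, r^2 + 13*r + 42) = r + 7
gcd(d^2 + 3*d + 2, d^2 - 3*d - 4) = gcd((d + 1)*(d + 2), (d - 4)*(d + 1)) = d + 1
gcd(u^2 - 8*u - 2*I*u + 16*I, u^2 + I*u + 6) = u - 2*I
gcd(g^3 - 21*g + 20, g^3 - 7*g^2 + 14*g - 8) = g^2 - 5*g + 4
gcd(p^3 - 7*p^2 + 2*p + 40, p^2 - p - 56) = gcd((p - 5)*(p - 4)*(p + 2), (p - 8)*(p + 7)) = 1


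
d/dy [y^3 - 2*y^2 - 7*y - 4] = 3*y^2 - 4*y - 7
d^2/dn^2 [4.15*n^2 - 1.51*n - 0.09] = 8.30000000000000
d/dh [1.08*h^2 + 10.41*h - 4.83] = 2.16*h + 10.41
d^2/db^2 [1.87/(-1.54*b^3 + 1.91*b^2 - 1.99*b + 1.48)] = ((17.2788*b - 7.1434)*(1.54*b^3 - 1.91*b^2 + 1.99*b - 1.48) - 1.87*(4.62*b^2 - 3.82*b + 1.99)*(9.24*b^2 - 7.64*b + 3.98))/(1.54*b^3 - 1.91*b^2 + 1.99*b - 1.48)^3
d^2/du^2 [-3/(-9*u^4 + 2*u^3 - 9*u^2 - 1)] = 18*(12*u^2*(6*u^2 - u + 3)^2 + (-18*u^2 + 2*u - 3)*(9*u^4 - 2*u^3 + 9*u^2 + 1))/(9*u^4 - 2*u^3 + 9*u^2 + 1)^3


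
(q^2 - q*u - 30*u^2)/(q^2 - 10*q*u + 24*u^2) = (q + 5*u)/(q - 4*u)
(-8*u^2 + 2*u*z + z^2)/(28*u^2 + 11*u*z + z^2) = (-2*u + z)/(7*u + z)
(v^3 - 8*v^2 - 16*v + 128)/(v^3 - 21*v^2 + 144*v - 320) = (v^2 - 16)/(v^2 - 13*v + 40)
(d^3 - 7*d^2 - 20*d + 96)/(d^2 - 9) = (d^2 - 4*d - 32)/(d + 3)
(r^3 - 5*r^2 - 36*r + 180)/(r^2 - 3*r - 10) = (r^2 - 36)/(r + 2)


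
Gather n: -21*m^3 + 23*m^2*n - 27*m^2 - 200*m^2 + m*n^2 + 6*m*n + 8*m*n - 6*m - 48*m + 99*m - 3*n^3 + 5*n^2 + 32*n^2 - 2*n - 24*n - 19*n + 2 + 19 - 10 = -21*m^3 - 227*m^2 + 45*m - 3*n^3 + n^2*(m + 37) + n*(23*m^2 + 14*m - 45) + 11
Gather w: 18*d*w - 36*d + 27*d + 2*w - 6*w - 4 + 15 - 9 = -9*d + w*(18*d - 4) + 2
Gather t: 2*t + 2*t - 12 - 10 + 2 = 4*t - 20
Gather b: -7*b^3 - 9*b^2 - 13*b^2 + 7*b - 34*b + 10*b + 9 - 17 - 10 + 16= -7*b^3 - 22*b^2 - 17*b - 2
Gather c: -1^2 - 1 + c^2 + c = c^2 + c - 2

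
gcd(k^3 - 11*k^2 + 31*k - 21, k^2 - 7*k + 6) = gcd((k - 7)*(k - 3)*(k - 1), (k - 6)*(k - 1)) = k - 1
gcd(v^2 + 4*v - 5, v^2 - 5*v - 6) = 1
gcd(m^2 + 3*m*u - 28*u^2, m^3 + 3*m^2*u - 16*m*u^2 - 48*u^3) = -m + 4*u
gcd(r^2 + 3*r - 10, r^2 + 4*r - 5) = r + 5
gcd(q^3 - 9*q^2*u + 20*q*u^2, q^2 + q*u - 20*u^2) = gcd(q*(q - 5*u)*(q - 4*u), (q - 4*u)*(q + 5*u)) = q - 4*u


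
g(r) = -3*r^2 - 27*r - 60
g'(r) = -6*r - 27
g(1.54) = -108.69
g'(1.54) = -36.24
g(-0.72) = -42.12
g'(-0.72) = -22.68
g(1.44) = -105.10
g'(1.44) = -35.64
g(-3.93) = -0.22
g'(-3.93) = -3.42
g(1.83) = -119.46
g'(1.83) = -37.98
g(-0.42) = -49.19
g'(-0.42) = -24.48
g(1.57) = -109.78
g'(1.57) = -36.42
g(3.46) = -189.33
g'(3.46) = -47.76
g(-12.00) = -168.00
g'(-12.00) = 45.00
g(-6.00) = -6.00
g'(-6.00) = 9.00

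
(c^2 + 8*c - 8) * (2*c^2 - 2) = 2*c^4 + 16*c^3 - 18*c^2 - 16*c + 16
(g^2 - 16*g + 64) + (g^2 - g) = 2*g^2 - 17*g + 64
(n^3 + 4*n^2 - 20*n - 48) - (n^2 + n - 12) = n^3 + 3*n^2 - 21*n - 36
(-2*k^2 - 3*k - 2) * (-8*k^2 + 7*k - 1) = 16*k^4 + 10*k^3 - 3*k^2 - 11*k + 2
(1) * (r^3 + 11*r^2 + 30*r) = r^3 + 11*r^2 + 30*r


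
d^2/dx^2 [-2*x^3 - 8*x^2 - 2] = -12*x - 16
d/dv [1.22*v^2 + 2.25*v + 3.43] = 2.44*v + 2.25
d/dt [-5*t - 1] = -5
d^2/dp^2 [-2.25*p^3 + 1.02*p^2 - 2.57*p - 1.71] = 2.04 - 13.5*p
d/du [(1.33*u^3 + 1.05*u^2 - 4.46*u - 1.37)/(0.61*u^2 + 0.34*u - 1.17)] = (0.8113*u^4 + 0.9044*u^3 - 1.5907*u^2 - 0.7856*u + 5.684)/(0.3721*u^4 + 0.4148*u^3 - 1.3118*u^2 - 0.7956*u + 1.3689)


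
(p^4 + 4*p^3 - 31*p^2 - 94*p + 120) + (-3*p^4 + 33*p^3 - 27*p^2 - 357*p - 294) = -2*p^4 + 37*p^3 - 58*p^2 - 451*p - 174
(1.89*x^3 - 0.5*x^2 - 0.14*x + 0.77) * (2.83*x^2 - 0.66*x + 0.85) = 5.3487*x^5 - 2.6624*x^4 + 1.5403*x^3 + 1.8465*x^2 - 0.6272*x + 0.6545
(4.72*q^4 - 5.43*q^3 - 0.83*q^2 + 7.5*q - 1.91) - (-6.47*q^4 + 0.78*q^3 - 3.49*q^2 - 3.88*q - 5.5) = 11.19*q^4 - 6.21*q^3 + 2.66*q^2 + 11.38*q + 3.59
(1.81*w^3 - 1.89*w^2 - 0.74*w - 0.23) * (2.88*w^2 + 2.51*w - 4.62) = 5.2128*w^5 - 0.900099999999999*w^4 - 15.2373*w^3 + 6.212*w^2 + 2.8415*w + 1.0626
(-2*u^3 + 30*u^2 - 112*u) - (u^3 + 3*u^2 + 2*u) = -3*u^3 + 27*u^2 - 114*u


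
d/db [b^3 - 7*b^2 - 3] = b*(3*b - 14)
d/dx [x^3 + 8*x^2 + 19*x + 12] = 3*x^2 + 16*x + 19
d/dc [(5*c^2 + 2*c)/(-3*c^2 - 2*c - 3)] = 2*(-2*c^2 - 15*c - 3)/(9*c^4 + 12*c^3 + 22*c^2 + 12*c + 9)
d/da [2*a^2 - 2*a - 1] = 4*a - 2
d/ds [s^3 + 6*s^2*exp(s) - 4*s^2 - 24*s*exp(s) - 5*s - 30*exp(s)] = 6*s^2*exp(s) + 3*s^2 - 12*s*exp(s) - 8*s - 54*exp(s) - 5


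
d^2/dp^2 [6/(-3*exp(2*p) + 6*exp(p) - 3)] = (-8*exp(p) - 4)*exp(p)/(exp(4*p) - 4*exp(3*p) + 6*exp(2*p) - 4*exp(p) + 1)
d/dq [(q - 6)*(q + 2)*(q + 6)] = 3*q^2 + 4*q - 36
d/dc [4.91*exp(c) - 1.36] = 4.91*exp(c)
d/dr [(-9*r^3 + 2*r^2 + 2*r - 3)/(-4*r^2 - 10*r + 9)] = 3*(12*r^4 + 60*r^3 - 85*r^2 + 4*r - 4)/(16*r^4 + 80*r^3 + 28*r^2 - 180*r + 81)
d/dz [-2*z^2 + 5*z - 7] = 5 - 4*z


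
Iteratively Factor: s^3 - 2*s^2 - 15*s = (s - 5)*(s^2 + 3*s) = (s - 5)*(s + 3)*(s)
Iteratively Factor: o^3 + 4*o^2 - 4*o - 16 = (o + 4)*(o^2 - 4) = (o + 2)*(o + 4)*(o - 2)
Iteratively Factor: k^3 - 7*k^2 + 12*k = (k)*(k^2 - 7*k + 12) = k*(k - 3)*(k - 4)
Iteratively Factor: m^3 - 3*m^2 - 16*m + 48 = (m - 3)*(m^2 - 16) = (m - 4)*(m - 3)*(m + 4)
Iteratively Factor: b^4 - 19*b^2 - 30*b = (b + 3)*(b^3 - 3*b^2 - 10*b) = b*(b + 3)*(b^2 - 3*b - 10) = b*(b - 5)*(b + 3)*(b + 2)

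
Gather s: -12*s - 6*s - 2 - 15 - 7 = -18*s - 24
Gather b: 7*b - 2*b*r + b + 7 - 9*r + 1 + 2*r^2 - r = b*(8 - 2*r) + 2*r^2 - 10*r + 8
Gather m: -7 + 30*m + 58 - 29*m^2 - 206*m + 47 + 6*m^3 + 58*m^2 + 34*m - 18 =6*m^3 + 29*m^2 - 142*m + 80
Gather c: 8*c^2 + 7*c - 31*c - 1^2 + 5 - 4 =8*c^2 - 24*c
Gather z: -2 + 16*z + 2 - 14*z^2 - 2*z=-14*z^2 + 14*z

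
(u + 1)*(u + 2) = u^2 + 3*u + 2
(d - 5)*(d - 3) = d^2 - 8*d + 15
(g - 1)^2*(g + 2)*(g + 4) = g^4 + 4*g^3 - 3*g^2 - 10*g + 8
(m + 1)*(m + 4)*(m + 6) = m^3 + 11*m^2 + 34*m + 24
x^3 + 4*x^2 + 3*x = x*(x + 1)*(x + 3)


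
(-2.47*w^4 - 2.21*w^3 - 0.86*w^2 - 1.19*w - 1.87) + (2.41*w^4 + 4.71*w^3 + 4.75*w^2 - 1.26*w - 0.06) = -0.0600000000000001*w^4 + 2.5*w^3 + 3.89*w^2 - 2.45*w - 1.93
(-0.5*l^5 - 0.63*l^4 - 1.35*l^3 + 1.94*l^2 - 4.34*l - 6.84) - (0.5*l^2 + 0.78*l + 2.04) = -0.5*l^5 - 0.63*l^4 - 1.35*l^3 + 1.44*l^2 - 5.12*l - 8.88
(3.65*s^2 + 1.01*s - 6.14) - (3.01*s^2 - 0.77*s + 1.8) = 0.64*s^2 + 1.78*s - 7.94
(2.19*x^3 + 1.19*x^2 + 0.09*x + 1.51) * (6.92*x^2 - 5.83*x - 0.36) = 15.1548*x^5 - 4.5329*x^4 - 7.1033*x^3 + 9.4961*x^2 - 8.8357*x - 0.5436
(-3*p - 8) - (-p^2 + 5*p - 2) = p^2 - 8*p - 6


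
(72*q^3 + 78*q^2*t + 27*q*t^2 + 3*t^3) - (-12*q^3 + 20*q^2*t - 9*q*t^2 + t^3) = 84*q^3 + 58*q^2*t + 36*q*t^2 + 2*t^3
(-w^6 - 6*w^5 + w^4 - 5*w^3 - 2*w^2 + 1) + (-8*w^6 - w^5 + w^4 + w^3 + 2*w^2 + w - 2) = -9*w^6 - 7*w^5 + 2*w^4 - 4*w^3 + w - 1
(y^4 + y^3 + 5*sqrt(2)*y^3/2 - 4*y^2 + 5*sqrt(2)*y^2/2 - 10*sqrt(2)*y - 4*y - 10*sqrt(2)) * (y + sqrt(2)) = y^5 + y^4 + 7*sqrt(2)*y^4/2 + y^3 + 7*sqrt(2)*y^3/2 - 14*sqrt(2)*y^2 + y^2 - 20*y - 14*sqrt(2)*y - 20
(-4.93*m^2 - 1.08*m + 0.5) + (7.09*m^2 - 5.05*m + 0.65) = 2.16*m^2 - 6.13*m + 1.15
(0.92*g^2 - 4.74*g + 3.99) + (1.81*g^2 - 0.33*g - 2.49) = 2.73*g^2 - 5.07*g + 1.5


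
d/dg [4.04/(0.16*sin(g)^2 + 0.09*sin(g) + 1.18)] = -(1.2928*sin(g) + 0.3636)*cos(g)/(0.16*sin(g)^2 + 0.09*sin(g) + 1.18)^2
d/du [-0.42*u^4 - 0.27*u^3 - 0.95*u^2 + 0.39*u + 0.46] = -1.68*u^3 - 0.81*u^2 - 1.9*u + 0.39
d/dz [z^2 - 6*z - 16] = 2*z - 6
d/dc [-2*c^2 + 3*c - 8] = 3 - 4*c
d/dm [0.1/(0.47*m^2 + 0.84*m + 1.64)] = (-0.094*m - 0.084)/(0.47*m^2 + 0.84*m + 1.64)^2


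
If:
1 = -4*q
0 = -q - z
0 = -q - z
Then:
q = -1/4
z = 1/4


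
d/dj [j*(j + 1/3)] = 2*j + 1/3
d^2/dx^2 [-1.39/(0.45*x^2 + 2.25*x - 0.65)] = (0.56295*x^2 + 2.81475*x - 1.39*(0.9*x + 2.25)*(1.8*x + 4.5) - 0.81315)/(0.45*x^2 + 2.25*x - 0.65)^3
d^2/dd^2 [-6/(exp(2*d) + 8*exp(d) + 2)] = 24*((exp(d) + 2)*(exp(2*d) + 8*exp(d) + 2) - 2*(exp(d) + 4)^2*exp(d))*exp(d)/(exp(2*d) + 8*exp(d) + 2)^3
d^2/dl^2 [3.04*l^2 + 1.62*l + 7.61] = 6.08000000000000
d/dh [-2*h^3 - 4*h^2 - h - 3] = -6*h^2 - 8*h - 1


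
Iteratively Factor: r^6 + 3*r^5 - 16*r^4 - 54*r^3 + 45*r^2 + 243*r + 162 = (r + 3)*(r^5 - 16*r^3 - 6*r^2 + 63*r + 54) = (r - 3)*(r + 3)*(r^4 + 3*r^3 - 7*r^2 - 27*r - 18) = (r - 3)^2*(r + 3)*(r^3 + 6*r^2 + 11*r + 6) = (r - 3)^2*(r + 3)^2*(r^2 + 3*r + 2) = (r - 3)^2*(r + 2)*(r + 3)^2*(r + 1)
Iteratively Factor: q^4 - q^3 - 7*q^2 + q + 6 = (q + 2)*(q^3 - 3*q^2 - q + 3) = (q - 3)*(q + 2)*(q^2 - 1) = (q - 3)*(q + 1)*(q + 2)*(q - 1)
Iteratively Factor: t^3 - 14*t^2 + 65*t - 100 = (t - 4)*(t^2 - 10*t + 25) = (t - 5)*(t - 4)*(t - 5)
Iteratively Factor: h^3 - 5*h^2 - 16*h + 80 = (h + 4)*(h^2 - 9*h + 20) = (h - 4)*(h + 4)*(h - 5)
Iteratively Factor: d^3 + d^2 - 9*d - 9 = (d + 3)*(d^2 - 2*d - 3) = (d + 1)*(d + 3)*(d - 3)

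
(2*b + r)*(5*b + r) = 10*b^2 + 7*b*r + r^2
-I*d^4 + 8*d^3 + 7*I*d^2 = d^2*(d + 7*I)*(-I*d + 1)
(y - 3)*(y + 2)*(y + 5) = y^3 + 4*y^2 - 11*y - 30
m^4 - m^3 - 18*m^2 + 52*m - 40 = (m - 2)^3*(m + 5)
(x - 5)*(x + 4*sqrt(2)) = x^2 - 5*x + 4*sqrt(2)*x - 20*sqrt(2)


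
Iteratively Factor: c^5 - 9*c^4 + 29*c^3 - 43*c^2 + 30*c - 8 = (c - 4)*(c^4 - 5*c^3 + 9*c^2 - 7*c + 2) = (c - 4)*(c - 1)*(c^3 - 4*c^2 + 5*c - 2) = (c - 4)*(c - 1)^2*(c^2 - 3*c + 2) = (c - 4)*(c - 1)^3*(c - 2)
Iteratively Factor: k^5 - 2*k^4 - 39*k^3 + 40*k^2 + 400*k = (k + 4)*(k^4 - 6*k^3 - 15*k^2 + 100*k) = (k - 5)*(k + 4)*(k^3 - k^2 - 20*k) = (k - 5)^2*(k + 4)*(k^2 + 4*k) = k*(k - 5)^2*(k + 4)*(k + 4)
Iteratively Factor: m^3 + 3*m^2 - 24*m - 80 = (m + 4)*(m^2 - m - 20) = (m + 4)^2*(m - 5)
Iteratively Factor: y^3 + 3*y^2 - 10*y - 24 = (y + 2)*(y^2 + y - 12) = (y - 3)*(y + 2)*(y + 4)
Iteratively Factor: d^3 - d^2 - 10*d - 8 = (d + 1)*(d^2 - 2*d - 8) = (d + 1)*(d + 2)*(d - 4)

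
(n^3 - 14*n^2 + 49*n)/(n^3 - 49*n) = (n - 7)/(n + 7)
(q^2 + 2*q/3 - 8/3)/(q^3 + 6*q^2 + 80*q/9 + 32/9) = 3*(3*q^2 + 2*q - 8)/(9*q^3 + 54*q^2 + 80*q + 32)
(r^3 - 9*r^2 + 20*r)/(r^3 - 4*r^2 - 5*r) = (r - 4)/(r + 1)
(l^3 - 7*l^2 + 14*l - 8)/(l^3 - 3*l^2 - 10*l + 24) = (l - 1)/(l + 3)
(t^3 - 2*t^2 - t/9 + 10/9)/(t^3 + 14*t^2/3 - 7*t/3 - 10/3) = (t - 5/3)/(t + 5)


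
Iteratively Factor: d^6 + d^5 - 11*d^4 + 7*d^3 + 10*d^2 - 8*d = (d)*(d^5 + d^4 - 11*d^3 + 7*d^2 + 10*d - 8) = d*(d + 1)*(d^4 - 11*d^2 + 18*d - 8) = d*(d - 1)*(d + 1)*(d^3 + d^2 - 10*d + 8) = d*(d - 1)^2*(d + 1)*(d^2 + 2*d - 8) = d*(d - 2)*(d - 1)^2*(d + 1)*(d + 4)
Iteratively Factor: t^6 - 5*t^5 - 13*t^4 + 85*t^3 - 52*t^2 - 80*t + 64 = (t + 1)*(t^5 - 6*t^4 - 7*t^3 + 92*t^2 - 144*t + 64) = (t + 1)*(t + 4)*(t^4 - 10*t^3 + 33*t^2 - 40*t + 16) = (t - 1)*(t + 1)*(t + 4)*(t^3 - 9*t^2 + 24*t - 16) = (t - 1)^2*(t + 1)*(t + 4)*(t^2 - 8*t + 16) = (t - 4)*(t - 1)^2*(t + 1)*(t + 4)*(t - 4)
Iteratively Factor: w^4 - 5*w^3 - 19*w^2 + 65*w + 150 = (w - 5)*(w^3 - 19*w - 30) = (w - 5)*(w + 2)*(w^2 - 2*w - 15) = (w - 5)^2*(w + 2)*(w + 3)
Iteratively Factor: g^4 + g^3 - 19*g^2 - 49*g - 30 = (g - 5)*(g^3 + 6*g^2 + 11*g + 6) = (g - 5)*(g + 3)*(g^2 + 3*g + 2) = (g - 5)*(g + 1)*(g + 3)*(g + 2)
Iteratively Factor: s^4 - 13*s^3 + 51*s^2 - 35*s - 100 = (s - 5)*(s^3 - 8*s^2 + 11*s + 20) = (s - 5)*(s + 1)*(s^2 - 9*s + 20) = (s - 5)^2*(s + 1)*(s - 4)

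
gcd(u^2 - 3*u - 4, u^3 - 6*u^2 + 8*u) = u - 4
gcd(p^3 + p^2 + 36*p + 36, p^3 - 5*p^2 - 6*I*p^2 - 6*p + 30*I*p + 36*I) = p^2 + p*(1 - 6*I) - 6*I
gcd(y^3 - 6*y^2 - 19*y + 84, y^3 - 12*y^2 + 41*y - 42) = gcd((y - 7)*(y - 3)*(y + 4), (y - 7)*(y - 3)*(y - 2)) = y^2 - 10*y + 21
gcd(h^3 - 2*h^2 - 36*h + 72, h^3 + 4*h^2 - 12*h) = h^2 + 4*h - 12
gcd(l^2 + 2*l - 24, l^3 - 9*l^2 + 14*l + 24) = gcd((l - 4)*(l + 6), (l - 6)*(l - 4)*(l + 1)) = l - 4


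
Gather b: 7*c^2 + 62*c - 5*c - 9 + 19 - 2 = 7*c^2 + 57*c + 8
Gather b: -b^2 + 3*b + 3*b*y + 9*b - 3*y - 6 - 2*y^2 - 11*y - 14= -b^2 + b*(3*y + 12) - 2*y^2 - 14*y - 20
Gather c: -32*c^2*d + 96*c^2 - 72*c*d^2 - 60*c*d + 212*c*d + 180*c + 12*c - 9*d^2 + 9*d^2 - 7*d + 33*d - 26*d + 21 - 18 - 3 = c^2*(96 - 32*d) + c*(-72*d^2 + 152*d + 192)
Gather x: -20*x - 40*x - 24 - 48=-60*x - 72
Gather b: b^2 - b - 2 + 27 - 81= b^2 - b - 56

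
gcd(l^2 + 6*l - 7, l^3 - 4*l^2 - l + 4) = l - 1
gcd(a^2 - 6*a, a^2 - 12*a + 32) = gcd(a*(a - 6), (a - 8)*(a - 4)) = 1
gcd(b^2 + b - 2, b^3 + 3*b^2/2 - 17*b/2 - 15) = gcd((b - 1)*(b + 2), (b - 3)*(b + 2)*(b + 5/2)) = b + 2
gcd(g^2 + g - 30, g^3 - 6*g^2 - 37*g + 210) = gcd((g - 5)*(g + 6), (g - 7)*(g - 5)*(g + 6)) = g^2 + g - 30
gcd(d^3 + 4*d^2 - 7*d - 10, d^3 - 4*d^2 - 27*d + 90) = d + 5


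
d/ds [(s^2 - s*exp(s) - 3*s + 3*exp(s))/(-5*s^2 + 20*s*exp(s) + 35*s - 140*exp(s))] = ((s^2 - 4*s*exp(s) - 7*s + 28*exp(s))*(s*exp(s) - 2*s - 2*exp(s) + 3) - (s^2 - s*exp(s) - 3*s + 3*exp(s))*(4*s*exp(s) - 2*s - 24*exp(s) + 7))/(5*(s^2 - 4*s*exp(s) - 7*s + 28*exp(s))^2)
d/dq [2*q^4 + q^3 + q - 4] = 8*q^3 + 3*q^2 + 1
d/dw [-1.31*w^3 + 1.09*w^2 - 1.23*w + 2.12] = -3.93*w^2 + 2.18*w - 1.23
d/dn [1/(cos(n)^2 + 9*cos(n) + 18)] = (2*cos(n) + 9)*sin(n)/(cos(n)^2 + 9*cos(n) + 18)^2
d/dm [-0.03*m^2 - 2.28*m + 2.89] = -0.06*m - 2.28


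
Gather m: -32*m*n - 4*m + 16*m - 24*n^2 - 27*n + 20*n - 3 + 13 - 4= m*(12 - 32*n) - 24*n^2 - 7*n + 6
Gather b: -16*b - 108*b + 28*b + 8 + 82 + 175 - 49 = 216 - 96*b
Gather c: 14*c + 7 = 14*c + 7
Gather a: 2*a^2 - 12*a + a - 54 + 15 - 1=2*a^2 - 11*a - 40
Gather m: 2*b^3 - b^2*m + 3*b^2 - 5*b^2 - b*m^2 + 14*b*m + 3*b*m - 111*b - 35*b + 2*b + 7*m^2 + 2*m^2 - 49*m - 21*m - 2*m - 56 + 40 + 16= 2*b^3 - 2*b^2 - 144*b + m^2*(9 - b) + m*(-b^2 + 17*b - 72)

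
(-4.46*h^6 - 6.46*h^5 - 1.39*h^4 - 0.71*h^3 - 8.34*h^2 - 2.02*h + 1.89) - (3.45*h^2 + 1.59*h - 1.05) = -4.46*h^6 - 6.46*h^5 - 1.39*h^4 - 0.71*h^3 - 11.79*h^2 - 3.61*h + 2.94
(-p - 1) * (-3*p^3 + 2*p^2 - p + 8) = 3*p^4 + p^3 - p^2 - 7*p - 8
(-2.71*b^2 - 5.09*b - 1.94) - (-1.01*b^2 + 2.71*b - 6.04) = -1.7*b^2 - 7.8*b + 4.1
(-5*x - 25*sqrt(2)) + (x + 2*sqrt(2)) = -4*x - 23*sqrt(2)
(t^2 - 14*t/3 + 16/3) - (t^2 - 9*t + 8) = 13*t/3 - 8/3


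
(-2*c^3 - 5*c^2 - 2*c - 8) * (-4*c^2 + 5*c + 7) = 8*c^5 + 10*c^4 - 31*c^3 - 13*c^2 - 54*c - 56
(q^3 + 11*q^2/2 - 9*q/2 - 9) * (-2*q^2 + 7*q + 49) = -2*q^5 - 4*q^4 + 193*q^3/2 + 256*q^2 - 567*q/2 - 441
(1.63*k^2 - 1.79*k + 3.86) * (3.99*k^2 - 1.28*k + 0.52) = 6.5037*k^4 - 9.2285*k^3 + 18.5402*k^2 - 5.8716*k + 2.0072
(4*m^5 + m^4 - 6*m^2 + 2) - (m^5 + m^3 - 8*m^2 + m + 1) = 3*m^5 + m^4 - m^3 + 2*m^2 - m + 1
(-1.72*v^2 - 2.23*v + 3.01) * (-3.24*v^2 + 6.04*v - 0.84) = 5.5728*v^4 - 3.1636*v^3 - 21.7768*v^2 + 20.0536*v - 2.5284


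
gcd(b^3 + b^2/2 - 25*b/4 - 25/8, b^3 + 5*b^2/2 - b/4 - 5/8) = b^2 + 3*b + 5/4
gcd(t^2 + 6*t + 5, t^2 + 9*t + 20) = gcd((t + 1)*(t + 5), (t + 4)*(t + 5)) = t + 5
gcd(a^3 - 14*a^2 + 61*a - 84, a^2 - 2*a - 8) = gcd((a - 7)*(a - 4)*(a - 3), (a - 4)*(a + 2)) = a - 4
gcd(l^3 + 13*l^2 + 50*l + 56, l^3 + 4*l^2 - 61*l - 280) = l + 7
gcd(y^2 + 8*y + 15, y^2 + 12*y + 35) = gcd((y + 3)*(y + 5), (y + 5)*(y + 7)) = y + 5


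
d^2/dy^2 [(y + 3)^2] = 2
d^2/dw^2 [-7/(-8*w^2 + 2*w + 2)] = 7*(16*w^2 - 4*w - (8*w - 1)^2 - 4)/(-4*w^2 + w + 1)^3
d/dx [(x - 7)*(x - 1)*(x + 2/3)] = 3*x^2 - 44*x/3 + 5/3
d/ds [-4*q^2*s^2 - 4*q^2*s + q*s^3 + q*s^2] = q*(-8*q*s - 4*q + 3*s^2 + 2*s)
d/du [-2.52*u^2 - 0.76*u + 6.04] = -5.04*u - 0.76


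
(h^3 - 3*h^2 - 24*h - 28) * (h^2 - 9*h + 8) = h^5 - 12*h^4 + 11*h^3 + 164*h^2 + 60*h - 224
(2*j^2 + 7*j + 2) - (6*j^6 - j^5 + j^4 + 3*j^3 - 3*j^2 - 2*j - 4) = -6*j^6 + j^5 - j^4 - 3*j^3 + 5*j^2 + 9*j + 6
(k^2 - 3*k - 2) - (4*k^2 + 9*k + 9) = -3*k^2 - 12*k - 11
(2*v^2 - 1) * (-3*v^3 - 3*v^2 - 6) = -6*v^5 - 6*v^4 + 3*v^3 - 9*v^2 + 6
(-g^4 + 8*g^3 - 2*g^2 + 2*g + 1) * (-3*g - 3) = 3*g^5 - 21*g^4 - 18*g^3 - 9*g - 3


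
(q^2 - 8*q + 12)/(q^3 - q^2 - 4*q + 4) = (q - 6)/(q^2 + q - 2)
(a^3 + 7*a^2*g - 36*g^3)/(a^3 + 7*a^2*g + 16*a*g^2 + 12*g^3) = (a^2 + 4*a*g - 12*g^2)/(a^2 + 4*a*g + 4*g^2)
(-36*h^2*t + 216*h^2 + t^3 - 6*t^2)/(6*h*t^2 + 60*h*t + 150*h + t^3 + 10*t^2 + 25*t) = (-6*h*t + 36*h + t^2 - 6*t)/(t^2 + 10*t + 25)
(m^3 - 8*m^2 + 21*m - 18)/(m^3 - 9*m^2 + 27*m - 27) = (m - 2)/(m - 3)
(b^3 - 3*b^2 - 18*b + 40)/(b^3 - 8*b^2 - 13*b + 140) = (b - 2)/(b - 7)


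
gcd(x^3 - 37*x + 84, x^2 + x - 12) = x - 3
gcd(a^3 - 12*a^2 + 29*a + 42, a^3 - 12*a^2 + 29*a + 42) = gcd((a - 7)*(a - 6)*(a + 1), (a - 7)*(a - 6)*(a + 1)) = a^3 - 12*a^2 + 29*a + 42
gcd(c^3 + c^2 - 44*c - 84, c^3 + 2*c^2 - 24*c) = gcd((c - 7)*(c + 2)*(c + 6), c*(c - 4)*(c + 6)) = c + 6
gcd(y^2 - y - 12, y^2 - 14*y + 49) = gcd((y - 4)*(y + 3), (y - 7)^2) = 1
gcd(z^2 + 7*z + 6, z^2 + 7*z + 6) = z^2 + 7*z + 6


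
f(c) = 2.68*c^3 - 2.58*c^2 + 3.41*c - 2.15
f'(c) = 8.04*c^2 - 5.16*c + 3.41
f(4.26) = 172.74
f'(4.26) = 127.34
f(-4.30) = -277.60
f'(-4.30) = 174.26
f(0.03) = -2.05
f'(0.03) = 3.26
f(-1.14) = -13.36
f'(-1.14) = 19.74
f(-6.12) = -733.96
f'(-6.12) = 336.12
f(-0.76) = -7.41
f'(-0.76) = 11.98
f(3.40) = 84.95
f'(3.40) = 78.81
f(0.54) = -0.64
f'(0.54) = 2.97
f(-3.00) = -107.96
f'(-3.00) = 91.25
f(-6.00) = -694.37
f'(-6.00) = 323.81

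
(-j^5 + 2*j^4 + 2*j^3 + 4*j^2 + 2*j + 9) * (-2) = 2*j^5 - 4*j^4 - 4*j^3 - 8*j^2 - 4*j - 18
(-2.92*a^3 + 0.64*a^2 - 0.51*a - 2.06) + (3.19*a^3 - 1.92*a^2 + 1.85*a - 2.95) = 0.27*a^3 - 1.28*a^2 + 1.34*a - 5.01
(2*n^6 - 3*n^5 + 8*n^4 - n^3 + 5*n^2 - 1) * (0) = 0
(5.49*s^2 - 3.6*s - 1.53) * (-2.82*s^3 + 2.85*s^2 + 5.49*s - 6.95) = -15.4818*s^5 + 25.7985*s^4 + 24.1947*s^3 - 62.28*s^2 + 16.6203*s + 10.6335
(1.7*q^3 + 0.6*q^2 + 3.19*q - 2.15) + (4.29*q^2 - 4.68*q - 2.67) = 1.7*q^3 + 4.89*q^2 - 1.49*q - 4.82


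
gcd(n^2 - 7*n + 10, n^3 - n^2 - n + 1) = 1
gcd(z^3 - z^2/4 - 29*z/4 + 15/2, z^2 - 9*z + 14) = z - 2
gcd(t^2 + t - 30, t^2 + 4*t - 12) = t + 6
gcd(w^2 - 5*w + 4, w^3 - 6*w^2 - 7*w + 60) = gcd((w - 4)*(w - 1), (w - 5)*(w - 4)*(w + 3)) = w - 4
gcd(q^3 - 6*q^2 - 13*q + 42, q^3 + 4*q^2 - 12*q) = q - 2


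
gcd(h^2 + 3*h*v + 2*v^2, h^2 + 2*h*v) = h + 2*v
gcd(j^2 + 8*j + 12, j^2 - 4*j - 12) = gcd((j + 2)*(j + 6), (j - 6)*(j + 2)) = j + 2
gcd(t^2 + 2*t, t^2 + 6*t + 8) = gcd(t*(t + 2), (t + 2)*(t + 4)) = t + 2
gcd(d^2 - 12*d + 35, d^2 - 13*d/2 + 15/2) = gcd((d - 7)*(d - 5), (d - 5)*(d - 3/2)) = d - 5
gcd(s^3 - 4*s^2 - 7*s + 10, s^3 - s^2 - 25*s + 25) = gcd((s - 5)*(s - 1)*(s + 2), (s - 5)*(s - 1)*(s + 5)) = s^2 - 6*s + 5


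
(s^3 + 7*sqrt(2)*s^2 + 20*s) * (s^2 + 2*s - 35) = s^5 + 2*s^4 + 7*sqrt(2)*s^4 - 15*s^3 + 14*sqrt(2)*s^3 - 245*sqrt(2)*s^2 + 40*s^2 - 700*s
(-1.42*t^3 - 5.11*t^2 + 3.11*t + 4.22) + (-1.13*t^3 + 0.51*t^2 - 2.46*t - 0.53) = -2.55*t^3 - 4.6*t^2 + 0.65*t + 3.69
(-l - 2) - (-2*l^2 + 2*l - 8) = 2*l^2 - 3*l + 6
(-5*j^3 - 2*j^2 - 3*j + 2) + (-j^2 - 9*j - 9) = -5*j^3 - 3*j^2 - 12*j - 7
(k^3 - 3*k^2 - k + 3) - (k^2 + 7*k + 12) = k^3 - 4*k^2 - 8*k - 9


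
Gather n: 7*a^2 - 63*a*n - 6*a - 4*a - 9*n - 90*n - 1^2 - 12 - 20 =7*a^2 - 10*a + n*(-63*a - 99) - 33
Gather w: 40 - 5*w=40 - 5*w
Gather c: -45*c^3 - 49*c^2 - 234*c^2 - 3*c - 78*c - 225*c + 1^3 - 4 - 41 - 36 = -45*c^3 - 283*c^2 - 306*c - 80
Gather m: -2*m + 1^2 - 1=-2*m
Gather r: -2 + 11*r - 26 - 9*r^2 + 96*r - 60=-9*r^2 + 107*r - 88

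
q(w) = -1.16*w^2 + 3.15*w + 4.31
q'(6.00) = -10.77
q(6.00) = -18.55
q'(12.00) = -24.69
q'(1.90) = -1.26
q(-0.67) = 1.68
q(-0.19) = 3.67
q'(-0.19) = 3.59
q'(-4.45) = 13.47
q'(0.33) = 2.38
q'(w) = 3.15 - 2.32*w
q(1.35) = 6.45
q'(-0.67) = 4.70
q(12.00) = -124.93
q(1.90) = 6.11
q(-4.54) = -33.90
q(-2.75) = -13.12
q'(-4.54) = 13.68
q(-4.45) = -32.68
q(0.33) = 5.22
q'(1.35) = 0.02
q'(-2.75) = 9.53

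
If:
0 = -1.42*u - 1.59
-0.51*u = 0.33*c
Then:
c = 1.73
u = -1.12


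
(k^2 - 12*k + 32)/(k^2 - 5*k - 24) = (k - 4)/(k + 3)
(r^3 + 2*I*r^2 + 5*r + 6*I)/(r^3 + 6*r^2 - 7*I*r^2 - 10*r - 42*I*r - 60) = (r^2 + 4*I*r - 3)/(r^2 + r*(6 - 5*I) - 30*I)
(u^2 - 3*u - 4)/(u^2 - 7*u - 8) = (u - 4)/(u - 8)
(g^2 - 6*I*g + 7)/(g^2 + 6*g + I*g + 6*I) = (g - 7*I)/(g + 6)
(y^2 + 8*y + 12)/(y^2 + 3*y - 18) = (y + 2)/(y - 3)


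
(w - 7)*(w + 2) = w^2 - 5*w - 14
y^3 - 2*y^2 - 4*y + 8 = (y - 2)^2*(y + 2)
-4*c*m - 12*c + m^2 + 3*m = (-4*c + m)*(m + 3)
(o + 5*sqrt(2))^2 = o^2 + 10*sqrt(2)*o + 50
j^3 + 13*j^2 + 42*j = j*(j + 6)*(j + 7)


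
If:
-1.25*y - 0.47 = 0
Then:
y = -0.38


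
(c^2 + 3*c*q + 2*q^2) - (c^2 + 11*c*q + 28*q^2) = -8*c*q - 26*q^2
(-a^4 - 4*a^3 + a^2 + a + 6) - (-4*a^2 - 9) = -a^4 - 4*a^3 + 5*a^2 + a + 15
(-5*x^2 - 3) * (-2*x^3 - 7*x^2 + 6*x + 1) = 10*x^5 + 35*x^4 - 24*x^3 + 16*x^2 - 18*x - 3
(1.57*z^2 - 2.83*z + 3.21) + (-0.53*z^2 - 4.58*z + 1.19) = 1.04*z^2 - 7.41*z + 4.4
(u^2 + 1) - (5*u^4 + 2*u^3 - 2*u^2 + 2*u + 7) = -5*u^4 - 2*u^3 + 3*u^2 - 2*u - 6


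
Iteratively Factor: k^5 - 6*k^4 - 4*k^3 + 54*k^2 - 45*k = (k - 1)*(k^4 - 5*k^3 - 9*k^2 + 45*k) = (k - 5)*(k - 1)*(k^3 - 9*k) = k*(k - 5)*(k - 1)*(k^2 - 9) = k*(k - 5)*(k - 3)*(k - 1)*(k + 3)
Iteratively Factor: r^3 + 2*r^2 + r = (r)*(r^2 + 2*r + 1) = r*(r + 1)*(r + 1)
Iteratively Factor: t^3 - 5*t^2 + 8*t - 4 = (t - 2)*(t^2 - 3*t + 2) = (t - 2)*(t - 1)*(t - 2)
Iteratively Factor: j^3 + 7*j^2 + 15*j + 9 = (j + 3)*(j^2 + 4*j + 3) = (j + 1)*(j + 3)*(j + 3)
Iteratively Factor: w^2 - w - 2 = (w - 2)*(w + 1)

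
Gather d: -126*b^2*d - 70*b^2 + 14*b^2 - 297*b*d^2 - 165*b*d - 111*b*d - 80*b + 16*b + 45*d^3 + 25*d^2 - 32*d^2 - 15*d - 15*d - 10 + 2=-56*b^2 - 64*b + 45*d^3 + d^2*(-297*b - 7) + d*(-126*b^2 - 276*b - 30) - 8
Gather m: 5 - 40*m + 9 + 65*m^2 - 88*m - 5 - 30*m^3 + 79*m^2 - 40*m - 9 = -30*m^3 + 144*m^2 - 168*m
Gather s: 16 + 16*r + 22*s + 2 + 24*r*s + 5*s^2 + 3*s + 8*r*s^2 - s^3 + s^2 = 16*r - s^3 + s^2*(8*r + 6) + s*(24*r + 25) + 18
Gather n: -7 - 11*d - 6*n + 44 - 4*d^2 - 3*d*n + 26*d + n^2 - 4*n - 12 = -4*d^2 + 15*d + n^2 + n*(-3*d - 10) + 25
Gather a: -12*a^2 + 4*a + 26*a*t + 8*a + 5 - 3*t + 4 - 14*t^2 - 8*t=-12*a^2 + a*(26*t + 12) - 14*t^2 - 11*t + 9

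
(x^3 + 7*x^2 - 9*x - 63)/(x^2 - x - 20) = (-x^3 - 7*x^2 + 9*x + 63)/(-x^2 + x + 20)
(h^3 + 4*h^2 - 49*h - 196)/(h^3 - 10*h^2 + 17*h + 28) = (h^2 + 11*h + 28)/(h^2 - 3*h - 4)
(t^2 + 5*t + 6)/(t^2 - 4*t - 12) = (t + 3)/(t - 6)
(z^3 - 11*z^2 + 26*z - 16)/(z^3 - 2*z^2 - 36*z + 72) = (z^2 - 9*z + 8)/(z^2 - 36)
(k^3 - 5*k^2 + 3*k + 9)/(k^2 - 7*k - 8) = (k^2 - 6*k + 9)/(k - 8)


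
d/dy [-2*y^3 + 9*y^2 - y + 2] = -6*y^2 + 18*y - 1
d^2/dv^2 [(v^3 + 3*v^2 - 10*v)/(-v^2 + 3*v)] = -16/(v^3 - 9*v^2 + 27*v - 27)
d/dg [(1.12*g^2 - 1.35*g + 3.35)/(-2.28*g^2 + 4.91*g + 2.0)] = (2.4212*g^2 + 19.756*g - 19.1485)/(5.1984*g^4 - 22.3896*g^3 + 14.9881*g^2 + 19.64*g + 4.0)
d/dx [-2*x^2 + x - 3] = 1 - 4*x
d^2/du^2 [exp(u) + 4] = exp(u)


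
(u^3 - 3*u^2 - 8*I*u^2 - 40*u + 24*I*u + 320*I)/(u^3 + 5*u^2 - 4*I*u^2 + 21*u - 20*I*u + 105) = (u^2 - 8*u*(1 + I) + 64*I)/(u^2 - 4*I*u + 21)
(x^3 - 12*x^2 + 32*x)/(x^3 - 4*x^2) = (x - 8)/x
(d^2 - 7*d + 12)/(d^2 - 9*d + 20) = (d - 3)/(d - 5)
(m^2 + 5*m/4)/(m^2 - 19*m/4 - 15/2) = m/(m - 6)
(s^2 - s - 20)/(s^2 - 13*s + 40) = (s + 4)/(s - 8)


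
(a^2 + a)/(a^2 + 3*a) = (a + 1)/(a + 3)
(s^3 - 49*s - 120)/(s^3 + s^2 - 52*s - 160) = (s + 3)/(s + 4)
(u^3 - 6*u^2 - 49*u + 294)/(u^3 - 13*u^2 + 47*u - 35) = (u^2 + u - 42)/(u^2 - 6*u + 5)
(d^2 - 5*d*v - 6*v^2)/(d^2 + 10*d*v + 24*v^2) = (d^2 - 5*d*v - 6*v^2)/(d^2 + 10*d*v + 24*v^2)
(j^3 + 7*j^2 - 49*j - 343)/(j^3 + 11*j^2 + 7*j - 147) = (j - 7)/(j - 3)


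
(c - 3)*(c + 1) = c^2 - 2*c - 3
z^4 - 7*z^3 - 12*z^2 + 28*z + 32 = (z - 8)*(z - 2)*(z + 1)*(z + 2)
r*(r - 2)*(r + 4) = r^3 + 2*r^2 - 8*r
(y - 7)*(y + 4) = y^2 - 3*y - 28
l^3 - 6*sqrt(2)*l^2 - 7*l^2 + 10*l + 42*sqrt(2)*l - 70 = (l - 7)*(l - 5*sqrt(2))*(l - sqrt(2))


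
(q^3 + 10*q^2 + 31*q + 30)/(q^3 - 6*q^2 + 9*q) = (q^3 + 10*q^2 + 31*q + 30)/(q*(q^2 - 6*q + 9))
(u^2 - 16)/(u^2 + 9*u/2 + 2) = 2*(u - 4)/(2*u + 1)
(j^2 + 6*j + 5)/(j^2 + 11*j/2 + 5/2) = 2*(j + 1)/(2*j + 1)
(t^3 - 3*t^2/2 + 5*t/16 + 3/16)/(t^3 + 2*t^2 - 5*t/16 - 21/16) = (4*t^2 - 3*t - 1)/(4*t^2 + 11*t + 7)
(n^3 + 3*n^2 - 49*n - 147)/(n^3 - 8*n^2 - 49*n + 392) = (n + 3)/(n - 8)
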